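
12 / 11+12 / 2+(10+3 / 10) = 1913 / 110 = 17.39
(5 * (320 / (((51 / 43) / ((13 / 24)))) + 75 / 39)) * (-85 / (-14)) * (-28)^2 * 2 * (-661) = -4658716700.85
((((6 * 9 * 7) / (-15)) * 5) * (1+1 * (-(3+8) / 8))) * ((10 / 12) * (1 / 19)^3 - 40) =-103707765 / 54872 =-1889.99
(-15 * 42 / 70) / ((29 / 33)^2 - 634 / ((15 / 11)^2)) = 0.03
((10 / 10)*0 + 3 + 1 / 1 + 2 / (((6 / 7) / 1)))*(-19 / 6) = -361 / 18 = -20.06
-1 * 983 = -983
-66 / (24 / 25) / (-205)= 55 / 164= 0.34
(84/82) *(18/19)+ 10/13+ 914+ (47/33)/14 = 4284923521/4678674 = 915.84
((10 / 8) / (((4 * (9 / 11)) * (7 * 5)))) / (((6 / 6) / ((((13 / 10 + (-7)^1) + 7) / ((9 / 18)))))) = 143 / 5040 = 0.03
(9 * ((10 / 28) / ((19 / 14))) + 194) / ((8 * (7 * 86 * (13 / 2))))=41 / 6536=0.01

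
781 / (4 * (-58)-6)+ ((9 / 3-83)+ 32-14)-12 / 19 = -298059 / 4522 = -65.91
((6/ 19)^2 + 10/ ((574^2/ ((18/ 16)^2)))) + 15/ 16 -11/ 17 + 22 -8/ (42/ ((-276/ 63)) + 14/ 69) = 278220047280573/ 11970205735040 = 23.24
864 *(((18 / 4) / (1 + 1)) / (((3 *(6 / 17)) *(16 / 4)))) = 459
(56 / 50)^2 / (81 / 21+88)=0.01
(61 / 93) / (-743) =-0.00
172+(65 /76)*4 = 3333 /19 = 175.42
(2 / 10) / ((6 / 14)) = 7 / 15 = 0.47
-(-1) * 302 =302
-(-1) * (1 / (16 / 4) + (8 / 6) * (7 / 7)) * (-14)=-133 / 6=-22.17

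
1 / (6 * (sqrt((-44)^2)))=1 / 264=0.00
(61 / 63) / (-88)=-0.01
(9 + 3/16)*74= 679.88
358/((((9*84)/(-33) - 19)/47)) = -185086/461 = -401.49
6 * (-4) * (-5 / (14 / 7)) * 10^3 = 60000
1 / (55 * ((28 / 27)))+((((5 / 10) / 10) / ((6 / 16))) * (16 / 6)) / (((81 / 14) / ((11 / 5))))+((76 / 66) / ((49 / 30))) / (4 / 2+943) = 42214223 / 275051700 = 0.15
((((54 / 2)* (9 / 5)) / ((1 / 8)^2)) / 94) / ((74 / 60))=46656 / 1739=26.83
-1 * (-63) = 63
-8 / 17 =-0.47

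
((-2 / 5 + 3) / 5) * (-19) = -247 / 25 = -9.88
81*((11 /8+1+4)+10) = 10611 /8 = 1326.38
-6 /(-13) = 6 /13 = 0.46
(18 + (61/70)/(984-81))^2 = 1294682141281/3995504100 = 324.03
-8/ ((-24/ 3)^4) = -1/ 512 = -0.00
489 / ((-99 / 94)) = -15322 / 33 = -464.30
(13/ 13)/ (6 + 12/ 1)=1/ 18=0.06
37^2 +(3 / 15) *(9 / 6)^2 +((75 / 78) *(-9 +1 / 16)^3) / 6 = 308438657 / 245760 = 1255.04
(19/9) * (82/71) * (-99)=-17138/71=-241.38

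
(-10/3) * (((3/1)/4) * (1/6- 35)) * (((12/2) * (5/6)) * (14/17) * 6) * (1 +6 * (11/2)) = 73150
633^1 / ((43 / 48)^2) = 1458432 / 1849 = 788.77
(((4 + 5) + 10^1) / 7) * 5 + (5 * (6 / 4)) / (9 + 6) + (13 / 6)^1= 341 / 21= 16.24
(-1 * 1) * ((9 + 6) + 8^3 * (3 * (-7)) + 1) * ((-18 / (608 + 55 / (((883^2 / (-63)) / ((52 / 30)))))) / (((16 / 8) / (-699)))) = 26330166142632 / 237022453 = 111087.22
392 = 392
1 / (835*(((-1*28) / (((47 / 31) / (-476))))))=47 / 344995280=0.00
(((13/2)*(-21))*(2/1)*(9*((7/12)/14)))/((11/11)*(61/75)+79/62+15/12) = -1904175/62078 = -30.67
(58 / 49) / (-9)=-58 / 441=-0.13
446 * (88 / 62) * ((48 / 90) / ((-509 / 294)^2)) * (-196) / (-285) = 295519228928 / 3814967725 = 77.46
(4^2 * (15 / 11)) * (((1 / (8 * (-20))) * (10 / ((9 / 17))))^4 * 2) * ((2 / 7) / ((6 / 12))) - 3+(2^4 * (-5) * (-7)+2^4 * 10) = 61820364101 / 86220288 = 717.00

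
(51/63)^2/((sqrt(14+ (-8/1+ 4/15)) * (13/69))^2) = 2293215/778414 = 2.95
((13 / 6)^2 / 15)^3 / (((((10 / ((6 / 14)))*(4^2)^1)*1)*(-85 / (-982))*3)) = 2369963219 / 7495286400000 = 0.00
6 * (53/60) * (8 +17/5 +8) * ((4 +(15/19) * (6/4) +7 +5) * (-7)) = -23499511/1900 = -12368.16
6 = 6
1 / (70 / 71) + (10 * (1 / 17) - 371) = -439583 / 1190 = -369.40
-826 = -826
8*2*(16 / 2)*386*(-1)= -49408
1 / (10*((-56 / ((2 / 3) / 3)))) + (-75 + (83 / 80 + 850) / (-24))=-4453759 / 40320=-110.46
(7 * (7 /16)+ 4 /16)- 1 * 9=-91 /16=-5.69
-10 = -10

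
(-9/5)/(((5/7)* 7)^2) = -9/125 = -0.07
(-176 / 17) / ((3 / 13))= -2288 / 51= -44.86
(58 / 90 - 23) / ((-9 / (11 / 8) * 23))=5533 / 37260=0.15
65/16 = 4.06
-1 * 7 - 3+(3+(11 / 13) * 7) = -14 / 13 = -1.08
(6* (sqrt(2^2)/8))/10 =0.15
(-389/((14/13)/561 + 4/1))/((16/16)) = -2836977/29186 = -97.20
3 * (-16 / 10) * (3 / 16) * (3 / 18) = -3 / 20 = -0.15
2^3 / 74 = 4 / 37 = 0.11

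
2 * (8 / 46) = 8 / 23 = 0.35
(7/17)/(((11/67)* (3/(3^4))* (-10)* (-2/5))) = 12663/748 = 16.93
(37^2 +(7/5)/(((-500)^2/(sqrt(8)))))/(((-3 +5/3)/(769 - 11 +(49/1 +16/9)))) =-9964951/12 - 50953* sqrt(2)/7500000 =-830412.59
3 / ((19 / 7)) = 21 / 19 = 1.11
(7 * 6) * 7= 294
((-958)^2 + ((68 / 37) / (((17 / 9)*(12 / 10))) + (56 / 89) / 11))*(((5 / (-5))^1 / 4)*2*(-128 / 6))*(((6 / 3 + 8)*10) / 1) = 35460476601600 / 36223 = 978949192.55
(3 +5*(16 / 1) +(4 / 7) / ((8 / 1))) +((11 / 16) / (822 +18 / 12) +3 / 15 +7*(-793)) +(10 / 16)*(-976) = -2802804923 / 461160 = -6077.73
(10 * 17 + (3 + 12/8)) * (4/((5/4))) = 2792/5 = 558.40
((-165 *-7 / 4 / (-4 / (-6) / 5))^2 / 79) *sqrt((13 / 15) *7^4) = 980508375 *sqrt(195) / 5056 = 2708080.36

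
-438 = -438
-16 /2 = -8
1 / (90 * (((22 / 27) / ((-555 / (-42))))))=111 / 616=0.18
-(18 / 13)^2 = -324 / 169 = -1.92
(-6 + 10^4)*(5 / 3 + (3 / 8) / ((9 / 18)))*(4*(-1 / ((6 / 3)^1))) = -144913 / 3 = -48304.33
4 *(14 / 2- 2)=20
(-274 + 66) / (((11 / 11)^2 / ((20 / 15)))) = -832 / 3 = -277.33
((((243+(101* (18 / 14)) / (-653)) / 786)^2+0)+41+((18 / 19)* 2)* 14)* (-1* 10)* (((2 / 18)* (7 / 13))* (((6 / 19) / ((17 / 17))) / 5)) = -1842743825099708 / 721171910683497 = -2.56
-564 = -564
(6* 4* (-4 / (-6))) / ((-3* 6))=-8 / 9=-0.89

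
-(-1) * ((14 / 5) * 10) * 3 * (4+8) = 1008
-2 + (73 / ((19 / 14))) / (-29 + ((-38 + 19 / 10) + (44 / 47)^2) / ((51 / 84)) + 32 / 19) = -800739248 / 304421709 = -2.63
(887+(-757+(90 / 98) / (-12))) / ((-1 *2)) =-64.96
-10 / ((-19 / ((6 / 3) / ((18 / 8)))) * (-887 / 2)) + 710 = 107690510 / 151677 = 710.00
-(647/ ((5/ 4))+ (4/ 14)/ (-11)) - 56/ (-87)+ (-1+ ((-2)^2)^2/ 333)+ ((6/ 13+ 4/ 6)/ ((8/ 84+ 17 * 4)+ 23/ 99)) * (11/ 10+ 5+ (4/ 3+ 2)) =-1184884167552863/ 2288629378035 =-517.73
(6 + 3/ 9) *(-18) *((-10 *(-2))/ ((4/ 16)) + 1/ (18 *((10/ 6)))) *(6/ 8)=-136857/ 20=-6842.85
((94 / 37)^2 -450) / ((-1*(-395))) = -607214 / 540755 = -1.12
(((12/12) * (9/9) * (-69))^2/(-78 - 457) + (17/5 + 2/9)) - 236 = -1161748/4815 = -241.28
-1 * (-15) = 15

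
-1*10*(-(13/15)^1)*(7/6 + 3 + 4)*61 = 38857/9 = 4317.44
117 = 117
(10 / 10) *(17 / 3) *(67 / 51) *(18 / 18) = 67 / 9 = 7.44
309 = 309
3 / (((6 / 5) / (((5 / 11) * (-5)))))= -125 / 22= -5.68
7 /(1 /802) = 5614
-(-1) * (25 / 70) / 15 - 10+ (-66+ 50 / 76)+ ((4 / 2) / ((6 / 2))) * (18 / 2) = -27658 / 399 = -69.32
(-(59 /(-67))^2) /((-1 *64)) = 3481 /287296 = 0.01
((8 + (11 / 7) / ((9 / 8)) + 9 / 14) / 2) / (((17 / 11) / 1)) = 13915 / 4284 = 3.25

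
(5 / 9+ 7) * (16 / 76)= 272 / 171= 1.59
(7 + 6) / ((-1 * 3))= -13 / 3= -4.33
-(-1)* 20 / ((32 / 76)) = 95 / 2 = 47.50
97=97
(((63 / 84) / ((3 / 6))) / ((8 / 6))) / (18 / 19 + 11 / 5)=855 / 2392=0.36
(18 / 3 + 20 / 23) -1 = 135 / 23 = 5.87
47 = 47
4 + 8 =12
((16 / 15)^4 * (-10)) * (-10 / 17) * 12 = 1048576 / 11475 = 91.38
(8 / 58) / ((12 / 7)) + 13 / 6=391 / 174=2.25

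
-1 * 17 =-17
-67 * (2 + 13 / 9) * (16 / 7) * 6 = -66464 / 21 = -3164.95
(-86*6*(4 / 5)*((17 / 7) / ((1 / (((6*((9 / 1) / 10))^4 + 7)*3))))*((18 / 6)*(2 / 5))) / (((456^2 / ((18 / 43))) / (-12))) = 2951274528 / 39484375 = 74.75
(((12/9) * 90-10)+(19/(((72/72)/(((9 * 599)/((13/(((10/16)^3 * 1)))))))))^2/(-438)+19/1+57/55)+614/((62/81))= -82888038144938643/11028180500480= -7516.02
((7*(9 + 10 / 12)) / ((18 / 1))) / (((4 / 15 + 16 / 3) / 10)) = 6.83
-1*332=-332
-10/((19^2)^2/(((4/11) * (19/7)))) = -40/528143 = -0.00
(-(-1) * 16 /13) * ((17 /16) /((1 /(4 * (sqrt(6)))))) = 12.81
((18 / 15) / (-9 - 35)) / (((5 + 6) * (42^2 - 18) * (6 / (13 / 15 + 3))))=-29 / 31689900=-0.00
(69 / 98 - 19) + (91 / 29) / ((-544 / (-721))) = -10928245 / 773024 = -14.14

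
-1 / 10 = -0.10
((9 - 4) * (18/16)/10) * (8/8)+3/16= 3/4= 0.75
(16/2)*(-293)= -2344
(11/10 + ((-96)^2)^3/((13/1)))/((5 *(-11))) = -7827577897103/7150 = -1094766139.45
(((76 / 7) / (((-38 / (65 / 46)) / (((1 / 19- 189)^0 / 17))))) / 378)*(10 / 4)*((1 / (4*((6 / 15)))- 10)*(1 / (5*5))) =325 / 5517792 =0.00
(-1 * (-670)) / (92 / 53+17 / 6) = 213060 / 1453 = 146.63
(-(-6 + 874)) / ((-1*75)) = 868 / 75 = 11.57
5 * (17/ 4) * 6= 127.50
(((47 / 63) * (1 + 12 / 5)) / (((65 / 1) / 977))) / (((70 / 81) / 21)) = 21076821 / 22750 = 926.45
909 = 909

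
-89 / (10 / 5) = -44.50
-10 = -10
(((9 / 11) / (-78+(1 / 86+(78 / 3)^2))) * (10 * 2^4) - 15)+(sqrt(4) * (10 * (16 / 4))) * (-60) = -907937715 / 188573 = -4814.78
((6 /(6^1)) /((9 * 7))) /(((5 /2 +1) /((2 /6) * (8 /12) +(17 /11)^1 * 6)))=1880 /43659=0.04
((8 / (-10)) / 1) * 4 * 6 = -96 / 5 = -19.20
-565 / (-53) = 565 / 53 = 10.66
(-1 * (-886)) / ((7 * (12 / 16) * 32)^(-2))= 25006464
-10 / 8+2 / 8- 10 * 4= -41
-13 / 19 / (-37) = 0.02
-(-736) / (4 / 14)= 2576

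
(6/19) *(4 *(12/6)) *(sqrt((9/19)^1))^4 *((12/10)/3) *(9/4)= 17496/34295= 0.51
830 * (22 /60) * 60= 18260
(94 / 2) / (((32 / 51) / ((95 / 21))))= 75905 / 224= 338.86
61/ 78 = 0.78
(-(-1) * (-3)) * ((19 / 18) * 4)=-38 / 3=-12.67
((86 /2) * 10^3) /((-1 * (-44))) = 10750 /11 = 977.27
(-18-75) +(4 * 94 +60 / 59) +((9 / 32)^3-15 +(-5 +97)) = 698001411 / 1933312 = 361.04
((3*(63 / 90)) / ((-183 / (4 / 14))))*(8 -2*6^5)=15544 / 305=50.96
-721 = -721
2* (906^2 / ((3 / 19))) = 10397256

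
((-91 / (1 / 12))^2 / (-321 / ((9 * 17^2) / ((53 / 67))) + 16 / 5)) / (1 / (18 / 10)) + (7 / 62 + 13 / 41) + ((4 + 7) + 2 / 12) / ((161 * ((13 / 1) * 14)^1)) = 10715999116800705551 / 15488478645276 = 691869.06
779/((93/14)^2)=152684/8649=17.65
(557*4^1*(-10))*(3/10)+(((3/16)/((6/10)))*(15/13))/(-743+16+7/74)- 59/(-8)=-18675402827/2797132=-6676.63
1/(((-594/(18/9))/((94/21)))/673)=-63262/6237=-10.14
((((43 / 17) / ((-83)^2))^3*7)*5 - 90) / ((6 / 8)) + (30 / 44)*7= -12215592503177345125 / 106013031587885202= -115.23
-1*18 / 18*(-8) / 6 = 4 / 3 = 1.33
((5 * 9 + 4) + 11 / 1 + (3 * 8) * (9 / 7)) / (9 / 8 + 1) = 5088 / 119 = 42.76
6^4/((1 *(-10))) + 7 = -613/5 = -122.60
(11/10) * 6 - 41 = -172/5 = -34.40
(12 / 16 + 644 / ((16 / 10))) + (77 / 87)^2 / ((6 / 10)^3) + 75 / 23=7711155337 / 18801396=410.14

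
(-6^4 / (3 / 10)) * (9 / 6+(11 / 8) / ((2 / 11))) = -39150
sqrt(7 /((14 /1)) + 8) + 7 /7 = 3.92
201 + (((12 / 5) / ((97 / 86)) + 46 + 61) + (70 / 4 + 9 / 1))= 326529 / 970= 336.63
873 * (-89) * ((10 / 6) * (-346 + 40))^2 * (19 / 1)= -383970804300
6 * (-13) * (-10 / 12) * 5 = 325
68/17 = 4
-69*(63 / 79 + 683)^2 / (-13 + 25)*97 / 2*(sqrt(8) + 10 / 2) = -4069009907750 / 6241 -1627603963100*sqrt(2) / 6241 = -1020796267.67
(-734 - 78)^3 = -535387328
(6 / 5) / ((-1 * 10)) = -3 / 25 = -0.12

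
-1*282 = -282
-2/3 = -0.67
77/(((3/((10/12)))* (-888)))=-385/15984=-0.02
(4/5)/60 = 0.01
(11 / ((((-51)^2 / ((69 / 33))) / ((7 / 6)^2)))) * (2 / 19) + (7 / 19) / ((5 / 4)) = 1316539 / 4447710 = 0.30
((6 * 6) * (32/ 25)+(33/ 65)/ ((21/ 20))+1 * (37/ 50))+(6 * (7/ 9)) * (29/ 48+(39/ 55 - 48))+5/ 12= -306578579/ 1801800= -170.15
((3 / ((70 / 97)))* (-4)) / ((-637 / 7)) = 582 / 3185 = 0.18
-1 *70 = -70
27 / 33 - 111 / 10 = -1131 / 110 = -10.28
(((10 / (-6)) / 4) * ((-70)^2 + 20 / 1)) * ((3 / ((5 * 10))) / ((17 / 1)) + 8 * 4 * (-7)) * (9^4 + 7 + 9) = 51341883829 / 17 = 3020110813.47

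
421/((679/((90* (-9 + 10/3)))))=-214710/679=-316.22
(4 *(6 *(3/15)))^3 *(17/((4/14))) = 822528/125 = 6580.22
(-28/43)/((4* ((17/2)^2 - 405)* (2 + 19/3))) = 84/1430825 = 0.00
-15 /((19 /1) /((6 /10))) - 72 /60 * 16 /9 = -2.61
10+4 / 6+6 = 50 / 3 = 16.67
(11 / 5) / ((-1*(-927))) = 11 / 4635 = 0.00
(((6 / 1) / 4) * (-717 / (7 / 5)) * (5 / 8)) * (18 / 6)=-161325 / 112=-1440.40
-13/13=-1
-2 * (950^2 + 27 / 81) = -5415002 / 3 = -1805000.67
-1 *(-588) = 588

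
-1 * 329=-329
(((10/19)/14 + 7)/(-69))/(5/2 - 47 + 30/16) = 2496/1043119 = 0.00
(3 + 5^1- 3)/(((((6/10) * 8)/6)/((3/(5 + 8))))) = 75/52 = 1.44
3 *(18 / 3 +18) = 72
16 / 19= 0.84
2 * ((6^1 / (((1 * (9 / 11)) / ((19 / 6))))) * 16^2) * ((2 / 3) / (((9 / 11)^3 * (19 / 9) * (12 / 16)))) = 9140.30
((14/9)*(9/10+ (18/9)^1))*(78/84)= 377/90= 4.19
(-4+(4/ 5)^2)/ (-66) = 14/ 275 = 0.05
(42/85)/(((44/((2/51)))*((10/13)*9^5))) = 0.00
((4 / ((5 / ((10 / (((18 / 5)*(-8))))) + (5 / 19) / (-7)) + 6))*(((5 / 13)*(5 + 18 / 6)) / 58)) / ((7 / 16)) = -121600 / 2115347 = -0.06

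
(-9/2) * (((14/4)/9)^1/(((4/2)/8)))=-7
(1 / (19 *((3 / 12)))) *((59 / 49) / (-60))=-59 / 13965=-0.00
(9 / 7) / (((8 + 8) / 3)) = 27 / 112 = 0.24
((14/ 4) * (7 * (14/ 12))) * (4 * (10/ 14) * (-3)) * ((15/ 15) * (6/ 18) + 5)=-1306.67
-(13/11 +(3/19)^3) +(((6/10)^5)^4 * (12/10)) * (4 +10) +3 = 65292998975605127491/35976886749267578125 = 1.81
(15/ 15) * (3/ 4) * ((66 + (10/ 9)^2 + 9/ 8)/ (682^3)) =4027/ 24915762432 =0.00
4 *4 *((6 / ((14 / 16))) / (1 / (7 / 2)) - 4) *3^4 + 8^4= 30016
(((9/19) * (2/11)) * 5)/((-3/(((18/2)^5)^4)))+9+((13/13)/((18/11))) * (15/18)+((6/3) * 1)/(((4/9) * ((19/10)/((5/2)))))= -39390836087344448966947/22572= -1745119443883769668.92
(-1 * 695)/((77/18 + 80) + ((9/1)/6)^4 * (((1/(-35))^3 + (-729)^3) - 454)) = 2145465000/6054590023229927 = 0.00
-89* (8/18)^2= -1424/81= -17.58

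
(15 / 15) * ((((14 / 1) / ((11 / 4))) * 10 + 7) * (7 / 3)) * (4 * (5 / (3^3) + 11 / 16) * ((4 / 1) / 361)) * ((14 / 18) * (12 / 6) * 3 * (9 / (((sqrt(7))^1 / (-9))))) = -746.68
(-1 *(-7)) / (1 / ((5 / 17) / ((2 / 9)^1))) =315 / 34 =9.26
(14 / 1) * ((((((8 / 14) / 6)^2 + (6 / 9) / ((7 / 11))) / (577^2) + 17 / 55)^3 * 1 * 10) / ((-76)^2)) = 15550014206638092166678671607 / 21724903933936955155767612179700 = 0.00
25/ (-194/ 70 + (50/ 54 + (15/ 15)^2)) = -23625/ 799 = -29.57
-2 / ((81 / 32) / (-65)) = 4160 / 81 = 51.36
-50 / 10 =-5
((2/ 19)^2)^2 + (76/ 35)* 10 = 19808904/ 912247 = 21.71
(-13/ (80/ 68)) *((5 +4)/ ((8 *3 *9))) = -221/ 480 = -0.46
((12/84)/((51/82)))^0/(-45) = -1/45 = -0.02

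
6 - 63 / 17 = 39 / 17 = 2.29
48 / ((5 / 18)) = 864 / 5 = 172.80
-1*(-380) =380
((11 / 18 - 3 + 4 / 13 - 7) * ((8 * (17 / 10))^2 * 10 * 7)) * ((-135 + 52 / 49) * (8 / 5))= 20636172160 / 819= 25196791.40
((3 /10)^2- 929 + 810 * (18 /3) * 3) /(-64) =-1365109 /6400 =-213.30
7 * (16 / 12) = 28 / 3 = 9.33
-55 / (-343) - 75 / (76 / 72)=-462005 / 6517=-70.89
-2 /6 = -1 /3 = -0.33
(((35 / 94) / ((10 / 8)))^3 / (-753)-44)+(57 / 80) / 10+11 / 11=-42.93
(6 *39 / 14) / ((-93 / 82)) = -3198 / 217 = -14.74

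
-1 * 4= -4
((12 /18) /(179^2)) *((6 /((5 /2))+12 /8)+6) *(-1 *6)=-198 /160205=-0.00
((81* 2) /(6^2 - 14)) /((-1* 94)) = -81 /1034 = -0.08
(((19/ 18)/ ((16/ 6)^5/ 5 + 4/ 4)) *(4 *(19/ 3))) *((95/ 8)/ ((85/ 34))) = 308655/ 67966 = 4.54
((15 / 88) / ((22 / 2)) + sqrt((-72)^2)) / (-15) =-4.80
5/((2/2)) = 5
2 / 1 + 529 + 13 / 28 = 14881 / 28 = 531.46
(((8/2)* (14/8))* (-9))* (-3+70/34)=1008/17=59.29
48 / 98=24 / 49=0.49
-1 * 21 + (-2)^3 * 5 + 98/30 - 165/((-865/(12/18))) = -149488/2595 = -57.61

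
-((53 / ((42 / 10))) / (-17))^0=-1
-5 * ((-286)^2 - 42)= -408770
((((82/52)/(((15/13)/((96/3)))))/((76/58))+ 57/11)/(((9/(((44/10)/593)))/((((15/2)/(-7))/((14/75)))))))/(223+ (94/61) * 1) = -36867485/45371285106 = -0.00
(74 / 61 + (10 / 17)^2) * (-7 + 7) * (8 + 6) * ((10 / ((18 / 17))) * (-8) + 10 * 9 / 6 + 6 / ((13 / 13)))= 0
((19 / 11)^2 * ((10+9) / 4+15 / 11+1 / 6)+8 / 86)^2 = 167248392327025 / 471688745616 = 354.57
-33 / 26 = -1.27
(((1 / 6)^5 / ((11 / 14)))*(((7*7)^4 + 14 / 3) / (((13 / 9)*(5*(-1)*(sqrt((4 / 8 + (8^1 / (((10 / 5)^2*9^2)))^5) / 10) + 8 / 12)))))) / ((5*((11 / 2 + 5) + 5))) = -248155981152219 / 87098490489725 + 12607629993*sqrt(697356893) / 348393961958900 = -1.89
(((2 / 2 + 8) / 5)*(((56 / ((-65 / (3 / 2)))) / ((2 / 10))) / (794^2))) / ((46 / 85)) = -3213 / 94250182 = -0.00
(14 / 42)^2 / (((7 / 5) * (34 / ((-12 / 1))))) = -10 / 357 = -0.03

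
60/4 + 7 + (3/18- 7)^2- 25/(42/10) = 15811/252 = 62.74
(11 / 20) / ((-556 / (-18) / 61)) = 6039 / 5560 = 1.09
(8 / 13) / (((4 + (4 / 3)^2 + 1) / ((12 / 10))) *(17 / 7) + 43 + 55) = 3024 / 548977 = 0.01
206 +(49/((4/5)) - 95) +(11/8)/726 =90949/528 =172.25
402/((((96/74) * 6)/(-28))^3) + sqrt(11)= -1164056593/62208 + sqrt(11)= -18709.01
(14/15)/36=7/270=0.03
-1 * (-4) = 4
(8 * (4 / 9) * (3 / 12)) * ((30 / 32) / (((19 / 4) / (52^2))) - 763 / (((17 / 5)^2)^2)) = 6702738520 / 14282091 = 469.31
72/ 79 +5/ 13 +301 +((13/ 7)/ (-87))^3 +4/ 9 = 70225164126311/ 231964925283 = 302.74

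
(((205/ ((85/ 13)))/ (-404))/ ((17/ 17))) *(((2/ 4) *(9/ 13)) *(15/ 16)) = -5535/ 219776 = -0.03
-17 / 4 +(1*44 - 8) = 127 / 4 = 31.75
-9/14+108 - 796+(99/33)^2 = -9515/14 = -679.64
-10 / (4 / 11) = -27.50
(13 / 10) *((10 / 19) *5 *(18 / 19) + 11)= 63323 / 3610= 17.54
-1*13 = -13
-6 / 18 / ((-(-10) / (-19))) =19 / 30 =0.63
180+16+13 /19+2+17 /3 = 11648 /57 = 204.35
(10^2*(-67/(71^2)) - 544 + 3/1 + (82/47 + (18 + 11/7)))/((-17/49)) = 6048660212/4027759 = 1501.74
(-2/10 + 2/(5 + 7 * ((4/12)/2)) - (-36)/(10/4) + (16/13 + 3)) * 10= 90212/481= 187.55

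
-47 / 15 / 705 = -1 / 225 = -0.00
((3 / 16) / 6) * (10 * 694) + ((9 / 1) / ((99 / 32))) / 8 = 19117 / 88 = 217.24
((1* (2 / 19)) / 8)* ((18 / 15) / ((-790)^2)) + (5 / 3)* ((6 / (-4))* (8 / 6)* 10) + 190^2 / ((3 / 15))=64198670600009 / 355737000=180466.67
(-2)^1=-2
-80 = -80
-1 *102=-102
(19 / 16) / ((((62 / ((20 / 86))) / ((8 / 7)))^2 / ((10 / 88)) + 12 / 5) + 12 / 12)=2375 / 957749971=0.00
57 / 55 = 1.04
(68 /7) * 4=272 /7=38.86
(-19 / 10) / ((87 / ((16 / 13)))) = -152 / 5655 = -0.03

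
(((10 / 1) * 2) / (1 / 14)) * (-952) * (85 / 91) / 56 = -57800 / 13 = -4446.15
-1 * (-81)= 81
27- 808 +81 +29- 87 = -758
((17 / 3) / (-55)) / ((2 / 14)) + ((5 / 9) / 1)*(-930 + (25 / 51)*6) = -4340069 / 8415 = -515.75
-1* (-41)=41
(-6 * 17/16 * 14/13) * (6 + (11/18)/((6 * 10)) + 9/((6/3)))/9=-1350769/168480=-8.02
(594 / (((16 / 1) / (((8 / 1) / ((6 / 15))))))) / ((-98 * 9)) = -165 / 196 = -0.84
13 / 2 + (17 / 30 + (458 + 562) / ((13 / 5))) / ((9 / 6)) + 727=1164637 / 1170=995.42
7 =7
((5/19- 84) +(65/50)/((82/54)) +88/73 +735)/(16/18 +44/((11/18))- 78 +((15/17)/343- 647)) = -19497322242783/19461027014680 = -1.00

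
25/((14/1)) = 25/14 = 1.79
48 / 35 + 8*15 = 4248 / 35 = 121.37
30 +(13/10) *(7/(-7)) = 287/10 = 28.70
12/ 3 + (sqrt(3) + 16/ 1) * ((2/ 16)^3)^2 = sqrt(3)/ 262144 + 65537/ 16384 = 4.00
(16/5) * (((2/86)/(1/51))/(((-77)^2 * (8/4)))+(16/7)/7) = 1332376/1274735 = 1.05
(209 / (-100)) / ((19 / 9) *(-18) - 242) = 209 / 28000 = 0.01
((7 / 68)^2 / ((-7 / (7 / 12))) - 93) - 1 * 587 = -680.00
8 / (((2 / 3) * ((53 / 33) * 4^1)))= 99 / 53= 1.87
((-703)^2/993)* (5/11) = 2471045/10923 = 226.22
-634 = -634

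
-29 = -29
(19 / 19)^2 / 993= 1 / 993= 0.00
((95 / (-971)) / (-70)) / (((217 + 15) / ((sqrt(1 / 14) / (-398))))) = -19 * sqrt(14) / 17573018176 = -0.00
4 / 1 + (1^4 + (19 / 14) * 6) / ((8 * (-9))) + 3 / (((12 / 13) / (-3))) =-1481 / 252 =-5.88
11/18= 0.61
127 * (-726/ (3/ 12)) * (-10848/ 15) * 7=1867053619.20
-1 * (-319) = 319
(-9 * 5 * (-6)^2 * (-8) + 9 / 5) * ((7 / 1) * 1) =453663 / 5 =90732.60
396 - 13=383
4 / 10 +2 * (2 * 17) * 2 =682 / 5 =136.40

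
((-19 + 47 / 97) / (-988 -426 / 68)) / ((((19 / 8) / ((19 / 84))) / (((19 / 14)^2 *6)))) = 0.02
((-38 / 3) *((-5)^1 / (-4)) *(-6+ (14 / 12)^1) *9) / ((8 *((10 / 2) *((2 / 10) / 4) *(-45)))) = -551 / 72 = -7.65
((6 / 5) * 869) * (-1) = -5214 / 5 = -1042.80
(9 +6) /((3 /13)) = 65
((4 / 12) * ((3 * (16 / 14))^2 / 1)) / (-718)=-0.01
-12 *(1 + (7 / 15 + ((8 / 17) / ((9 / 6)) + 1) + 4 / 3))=-4196 / 85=-49.36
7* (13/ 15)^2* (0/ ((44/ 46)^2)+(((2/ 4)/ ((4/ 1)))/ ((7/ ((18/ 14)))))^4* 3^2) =1108809/ 84330803200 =0.00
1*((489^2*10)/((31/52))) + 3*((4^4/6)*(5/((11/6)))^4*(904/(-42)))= 3858641.43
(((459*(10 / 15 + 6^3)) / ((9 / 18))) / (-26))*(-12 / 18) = 5100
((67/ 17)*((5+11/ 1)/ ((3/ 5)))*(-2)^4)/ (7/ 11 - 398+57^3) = 58960/ 6479397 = 0.01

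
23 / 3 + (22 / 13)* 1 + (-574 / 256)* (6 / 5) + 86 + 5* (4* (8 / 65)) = 1187221 / 12480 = 95.13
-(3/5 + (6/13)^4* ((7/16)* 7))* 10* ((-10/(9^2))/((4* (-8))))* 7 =-153895/771147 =-0.20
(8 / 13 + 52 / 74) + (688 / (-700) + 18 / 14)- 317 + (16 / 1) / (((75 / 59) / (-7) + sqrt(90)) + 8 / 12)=-3659175633278248 / 11599288821575 + 73685808 * sqrt(10) / 137799689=-313.77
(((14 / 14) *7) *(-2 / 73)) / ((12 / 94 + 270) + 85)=-658 / 1218443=-0.00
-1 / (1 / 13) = -13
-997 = -997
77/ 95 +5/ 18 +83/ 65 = 52579/ 22230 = 2.37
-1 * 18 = -18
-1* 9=-9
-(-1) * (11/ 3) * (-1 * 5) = -55/ 3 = -18.33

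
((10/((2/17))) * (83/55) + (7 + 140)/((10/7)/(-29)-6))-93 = 148213/13508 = 10.97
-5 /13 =-0.38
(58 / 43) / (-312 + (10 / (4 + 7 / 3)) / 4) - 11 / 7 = -5616221 / 3564141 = -1.58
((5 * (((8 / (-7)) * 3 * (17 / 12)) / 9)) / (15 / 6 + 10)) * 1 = -68 / 315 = -0.22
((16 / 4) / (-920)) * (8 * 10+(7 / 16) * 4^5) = -264 / 115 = -2.30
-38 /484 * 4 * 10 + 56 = 6396 /121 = 52.86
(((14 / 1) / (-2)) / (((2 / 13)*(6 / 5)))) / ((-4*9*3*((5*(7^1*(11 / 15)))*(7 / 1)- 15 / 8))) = 0.00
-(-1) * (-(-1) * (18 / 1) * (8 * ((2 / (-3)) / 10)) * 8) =-384 / 5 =-76.80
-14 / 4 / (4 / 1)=-7 / 8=-0.88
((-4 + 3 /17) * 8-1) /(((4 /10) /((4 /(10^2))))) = -537 /170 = -3.16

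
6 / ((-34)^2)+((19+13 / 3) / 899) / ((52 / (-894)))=-2979209 / 6755086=-0.44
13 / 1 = 13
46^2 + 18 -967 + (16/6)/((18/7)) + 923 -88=54082/27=2003.04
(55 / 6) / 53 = 55 / 318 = 0.17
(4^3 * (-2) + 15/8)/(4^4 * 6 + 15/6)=-1009/12308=-0.08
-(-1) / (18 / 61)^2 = 3721 / 324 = 11.48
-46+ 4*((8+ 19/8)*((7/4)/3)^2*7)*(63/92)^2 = 95821/270848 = 0.35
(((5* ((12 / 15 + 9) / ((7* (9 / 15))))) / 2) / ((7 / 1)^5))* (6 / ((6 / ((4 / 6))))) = 5 / 21609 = 0.00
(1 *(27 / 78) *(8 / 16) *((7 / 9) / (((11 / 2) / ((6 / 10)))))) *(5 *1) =21 / 286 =0.07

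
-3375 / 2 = -1687.50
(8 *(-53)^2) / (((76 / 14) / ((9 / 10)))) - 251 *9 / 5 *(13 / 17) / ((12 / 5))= 23137557 / 6460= 3581.67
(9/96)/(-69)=-1/736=-0.00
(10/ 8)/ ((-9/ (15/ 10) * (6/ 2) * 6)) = -5/ 432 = -0.01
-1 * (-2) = 2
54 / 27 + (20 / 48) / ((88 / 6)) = 357 / 176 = 2.03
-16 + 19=3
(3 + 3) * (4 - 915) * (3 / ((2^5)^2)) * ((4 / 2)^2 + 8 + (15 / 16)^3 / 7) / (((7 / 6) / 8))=-1330.62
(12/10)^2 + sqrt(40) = 36/25 + 2 * sqrt(10) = 7.76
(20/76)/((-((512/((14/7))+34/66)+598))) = -165/535781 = -0.00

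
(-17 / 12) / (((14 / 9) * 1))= -51 / 56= -0.91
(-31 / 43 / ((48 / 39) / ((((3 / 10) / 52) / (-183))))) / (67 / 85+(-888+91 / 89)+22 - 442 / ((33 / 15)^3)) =-62427893 / 3061817811564288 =-0.00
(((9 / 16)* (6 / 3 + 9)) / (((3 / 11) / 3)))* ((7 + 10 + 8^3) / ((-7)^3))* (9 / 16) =-5184729 / 87808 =-59.05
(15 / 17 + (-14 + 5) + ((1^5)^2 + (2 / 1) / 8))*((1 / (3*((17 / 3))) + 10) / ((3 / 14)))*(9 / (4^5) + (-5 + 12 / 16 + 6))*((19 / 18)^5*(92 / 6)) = -6370566817199347 / 559191195648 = -11392.47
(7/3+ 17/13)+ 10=13.64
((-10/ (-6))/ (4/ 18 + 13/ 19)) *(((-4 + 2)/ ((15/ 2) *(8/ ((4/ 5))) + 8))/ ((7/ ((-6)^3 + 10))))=1.30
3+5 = 8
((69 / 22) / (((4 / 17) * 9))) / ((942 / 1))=391 / 248688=0.00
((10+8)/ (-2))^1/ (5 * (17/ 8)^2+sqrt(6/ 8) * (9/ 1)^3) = 832320/ 1630498727 -13436928 * sqrt(3)/ 1630498727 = -0.01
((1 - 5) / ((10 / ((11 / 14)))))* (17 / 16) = -187 / 560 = -0.33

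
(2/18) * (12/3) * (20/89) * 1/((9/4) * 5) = 64/7209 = 0.01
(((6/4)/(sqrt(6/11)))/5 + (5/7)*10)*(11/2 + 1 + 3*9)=67*sqrt(66)/40 + 1675/7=252.89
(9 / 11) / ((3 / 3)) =9 / 11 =0.82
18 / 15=6 / 5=1.20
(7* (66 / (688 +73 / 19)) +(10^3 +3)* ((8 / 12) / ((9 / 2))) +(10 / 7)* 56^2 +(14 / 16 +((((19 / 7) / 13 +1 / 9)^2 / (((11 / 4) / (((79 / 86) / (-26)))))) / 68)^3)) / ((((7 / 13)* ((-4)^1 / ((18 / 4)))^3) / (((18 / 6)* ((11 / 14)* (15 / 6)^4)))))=-1907327401733153374042018443379038768729125 / 1691931361693783897583805558670884864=-1127307.79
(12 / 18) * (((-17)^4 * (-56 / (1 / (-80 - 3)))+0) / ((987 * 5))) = 110915888 / 2115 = 52442.50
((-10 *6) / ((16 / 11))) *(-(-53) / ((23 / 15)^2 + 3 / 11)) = -21643875 / 25976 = -833.23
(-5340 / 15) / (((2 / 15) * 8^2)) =-1335 / 32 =-41.72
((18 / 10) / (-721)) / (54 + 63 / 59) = -0.00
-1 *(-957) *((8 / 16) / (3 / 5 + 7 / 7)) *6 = 14355 / 8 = 1794.38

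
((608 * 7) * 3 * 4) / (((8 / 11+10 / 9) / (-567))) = -15751783.38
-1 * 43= -43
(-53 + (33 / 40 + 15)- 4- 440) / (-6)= 19247 / 240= 80.20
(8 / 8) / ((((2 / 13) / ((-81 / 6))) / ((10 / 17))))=-1755 / 34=-51.62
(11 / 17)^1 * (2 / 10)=11 / 85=0.13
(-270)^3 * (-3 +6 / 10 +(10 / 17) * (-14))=3558686400 / 17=209334494.12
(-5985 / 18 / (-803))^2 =442225 / 2579236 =0.17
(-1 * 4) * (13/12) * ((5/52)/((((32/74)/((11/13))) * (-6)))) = 2035/14976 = 0.14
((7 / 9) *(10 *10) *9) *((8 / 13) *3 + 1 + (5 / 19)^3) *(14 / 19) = 2502998400 / 1694173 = 1477.42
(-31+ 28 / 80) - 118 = -2973 / 20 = -148.65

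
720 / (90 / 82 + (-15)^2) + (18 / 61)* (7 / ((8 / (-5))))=47587 / 25132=1.89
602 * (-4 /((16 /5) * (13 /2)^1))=-1505 /13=-115.77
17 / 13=1.31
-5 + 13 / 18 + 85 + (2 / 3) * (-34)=1045 / 18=58.06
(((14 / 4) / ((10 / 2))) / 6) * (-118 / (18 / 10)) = -413 / 54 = -7.65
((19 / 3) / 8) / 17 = 19 / 408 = 0.05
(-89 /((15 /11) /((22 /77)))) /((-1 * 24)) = 0.78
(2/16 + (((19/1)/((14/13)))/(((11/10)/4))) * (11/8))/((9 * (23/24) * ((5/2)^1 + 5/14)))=1649/460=3.58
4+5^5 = 3129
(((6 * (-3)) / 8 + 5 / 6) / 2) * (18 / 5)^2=-459 / 50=-9.18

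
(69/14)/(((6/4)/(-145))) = -3335/7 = -476.43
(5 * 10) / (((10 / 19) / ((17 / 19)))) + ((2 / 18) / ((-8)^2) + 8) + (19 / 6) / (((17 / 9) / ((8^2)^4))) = 275415688529 / 9792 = 28126602.18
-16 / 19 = -0.84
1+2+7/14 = 7/2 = 3.50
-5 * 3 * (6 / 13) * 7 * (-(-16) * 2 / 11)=-140.98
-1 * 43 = -43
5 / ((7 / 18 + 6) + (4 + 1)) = 0.44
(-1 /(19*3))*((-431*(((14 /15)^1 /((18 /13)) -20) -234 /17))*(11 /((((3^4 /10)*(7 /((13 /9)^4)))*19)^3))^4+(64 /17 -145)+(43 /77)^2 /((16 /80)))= 906877452406751736626215670723236312759392752757000861645516591689693264395837226140554916974924644 /370085135349868953808611462056616320402665036681494610315770783198044908941845319525699644563491471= 2.45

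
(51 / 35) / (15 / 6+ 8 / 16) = 17 / 35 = 0.49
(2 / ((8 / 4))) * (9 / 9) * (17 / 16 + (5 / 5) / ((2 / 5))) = 57 / 16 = 3.56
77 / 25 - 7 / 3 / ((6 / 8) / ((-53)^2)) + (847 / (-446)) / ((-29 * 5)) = -25423122823 / 2910150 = -8736.02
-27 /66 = -9 /22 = -0.41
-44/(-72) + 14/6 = 53/18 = 2.94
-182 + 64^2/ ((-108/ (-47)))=43214/ 27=1600.52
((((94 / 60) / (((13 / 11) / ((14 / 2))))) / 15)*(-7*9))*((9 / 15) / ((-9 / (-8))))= -101332 / 4875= -20.79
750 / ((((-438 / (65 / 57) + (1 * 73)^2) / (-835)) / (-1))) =40706250 / 321419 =126.65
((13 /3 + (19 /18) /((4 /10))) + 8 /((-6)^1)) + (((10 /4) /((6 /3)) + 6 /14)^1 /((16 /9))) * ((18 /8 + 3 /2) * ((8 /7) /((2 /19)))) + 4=1357043 /28224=48.08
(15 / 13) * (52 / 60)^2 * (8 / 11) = 104 / 165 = 0.63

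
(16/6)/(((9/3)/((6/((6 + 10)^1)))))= 1/3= 0.33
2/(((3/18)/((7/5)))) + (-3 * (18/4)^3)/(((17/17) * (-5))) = 2859/40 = 71.48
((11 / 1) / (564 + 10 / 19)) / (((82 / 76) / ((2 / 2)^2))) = 3971 / 219883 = 0.02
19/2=9.50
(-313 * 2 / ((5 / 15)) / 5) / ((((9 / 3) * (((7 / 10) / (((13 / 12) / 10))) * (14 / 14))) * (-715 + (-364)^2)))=-313 / 2128770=-0.00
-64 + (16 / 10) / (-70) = -64.02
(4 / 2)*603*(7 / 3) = 2814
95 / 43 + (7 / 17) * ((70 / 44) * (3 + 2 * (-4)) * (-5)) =298905 / 16082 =18.59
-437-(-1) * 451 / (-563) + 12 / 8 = -491275 / 1126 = -436.30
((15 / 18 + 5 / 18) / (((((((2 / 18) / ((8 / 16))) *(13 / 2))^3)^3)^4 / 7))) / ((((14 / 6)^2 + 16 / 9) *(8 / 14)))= 1103891577702019546180167245863859409 / 328801682370989026791006716104997866676666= 0.00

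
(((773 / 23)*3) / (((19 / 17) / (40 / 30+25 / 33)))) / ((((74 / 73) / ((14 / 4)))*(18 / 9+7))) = 6715051 / 92796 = 72.36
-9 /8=-1.12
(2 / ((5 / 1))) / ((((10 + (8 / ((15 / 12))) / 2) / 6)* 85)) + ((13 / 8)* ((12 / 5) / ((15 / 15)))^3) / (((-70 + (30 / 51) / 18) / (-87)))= 6990088106 / 250229375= 27.93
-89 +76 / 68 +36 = -882 / 17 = -51.88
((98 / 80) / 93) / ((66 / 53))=2597 / 245520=0.01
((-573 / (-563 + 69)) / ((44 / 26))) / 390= 0.00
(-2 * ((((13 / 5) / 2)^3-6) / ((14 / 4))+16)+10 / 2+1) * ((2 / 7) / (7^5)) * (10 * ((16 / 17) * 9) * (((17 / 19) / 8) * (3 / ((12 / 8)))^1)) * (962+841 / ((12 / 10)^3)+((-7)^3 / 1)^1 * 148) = 148053635193 / 391182925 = 378.48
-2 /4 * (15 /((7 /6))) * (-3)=135 /7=19.29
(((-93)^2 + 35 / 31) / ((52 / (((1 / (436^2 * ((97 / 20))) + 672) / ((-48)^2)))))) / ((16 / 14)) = 2907410263480919 / 68484489854976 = 42.45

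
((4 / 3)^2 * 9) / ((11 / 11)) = 16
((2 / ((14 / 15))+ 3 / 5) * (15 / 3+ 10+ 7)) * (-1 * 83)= -175296 / 35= -5008.46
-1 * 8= -8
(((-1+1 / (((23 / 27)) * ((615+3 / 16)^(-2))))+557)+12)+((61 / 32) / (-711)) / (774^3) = 26984608739151659107 / 60661103414976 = 444842.04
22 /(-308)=-1 /14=-0.07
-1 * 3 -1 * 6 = -9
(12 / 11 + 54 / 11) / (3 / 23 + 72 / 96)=184 / 27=6.81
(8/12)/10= 1/15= 0.07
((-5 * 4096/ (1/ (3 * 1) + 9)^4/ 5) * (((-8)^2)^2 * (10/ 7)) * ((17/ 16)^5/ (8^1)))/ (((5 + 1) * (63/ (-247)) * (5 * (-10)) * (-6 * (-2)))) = -350704679/ 602362880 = -0.58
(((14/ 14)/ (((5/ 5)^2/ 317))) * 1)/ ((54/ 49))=15533/ 54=287.65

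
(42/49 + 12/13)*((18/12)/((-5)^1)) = -243/455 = -0.53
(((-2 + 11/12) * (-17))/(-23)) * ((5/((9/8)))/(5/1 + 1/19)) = -20995/29808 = -0.70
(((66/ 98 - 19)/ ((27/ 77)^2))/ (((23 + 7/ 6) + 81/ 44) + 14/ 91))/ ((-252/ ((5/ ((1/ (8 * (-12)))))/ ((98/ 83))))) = -103172944160/ 11225359971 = -9.19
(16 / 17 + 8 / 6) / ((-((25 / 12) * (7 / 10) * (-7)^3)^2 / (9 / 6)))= -33408 / 2450040425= -0.00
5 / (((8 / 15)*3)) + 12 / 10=173 / 40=4.32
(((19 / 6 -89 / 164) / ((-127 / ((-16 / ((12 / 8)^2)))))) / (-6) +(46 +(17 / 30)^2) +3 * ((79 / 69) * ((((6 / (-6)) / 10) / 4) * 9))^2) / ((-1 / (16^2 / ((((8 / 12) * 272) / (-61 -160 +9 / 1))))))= 879704894378801 / 63215843850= 13915.89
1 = 1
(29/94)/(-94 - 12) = -29/9964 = -0.00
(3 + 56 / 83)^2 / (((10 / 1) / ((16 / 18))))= 1.20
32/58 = 16/29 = 0.55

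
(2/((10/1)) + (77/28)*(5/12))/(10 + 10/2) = 323/3600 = 0.09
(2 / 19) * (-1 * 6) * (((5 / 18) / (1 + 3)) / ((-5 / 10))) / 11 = 5 / 627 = 0.01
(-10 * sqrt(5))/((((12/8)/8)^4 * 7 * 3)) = -655360 * sqrt(5)/1701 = -861.51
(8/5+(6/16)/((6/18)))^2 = 11881/1600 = 7.43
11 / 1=11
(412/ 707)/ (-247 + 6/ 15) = -2060/ 871731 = -0.00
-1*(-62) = 62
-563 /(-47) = 563 /47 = 11.98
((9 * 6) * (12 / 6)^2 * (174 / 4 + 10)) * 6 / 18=3852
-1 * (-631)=631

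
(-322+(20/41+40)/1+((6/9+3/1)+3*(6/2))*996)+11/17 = 12335.13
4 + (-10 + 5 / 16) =-91 / 16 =-5.69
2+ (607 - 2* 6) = 597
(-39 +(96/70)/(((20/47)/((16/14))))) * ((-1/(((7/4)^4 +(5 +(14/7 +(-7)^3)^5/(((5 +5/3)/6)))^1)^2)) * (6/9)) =630063104/460811780769566818003811254018947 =0.00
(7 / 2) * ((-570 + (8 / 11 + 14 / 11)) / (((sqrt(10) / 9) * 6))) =-1491 * sqrt(10) / 5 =-942.99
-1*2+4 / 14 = -12 / 7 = -1.71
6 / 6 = 1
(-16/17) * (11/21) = -176/357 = -0.49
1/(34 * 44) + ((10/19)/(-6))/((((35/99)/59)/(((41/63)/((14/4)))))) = -2.72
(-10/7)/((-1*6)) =5/21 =0.24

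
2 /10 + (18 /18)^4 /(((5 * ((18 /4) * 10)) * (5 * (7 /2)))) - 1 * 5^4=-4920298 /7875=-624.80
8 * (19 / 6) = 76 / 3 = 25.33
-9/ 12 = -3/ 4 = -0.75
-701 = -701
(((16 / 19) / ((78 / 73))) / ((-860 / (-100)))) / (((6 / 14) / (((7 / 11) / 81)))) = 143080 / 85169799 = 0.00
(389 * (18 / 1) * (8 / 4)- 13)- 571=13420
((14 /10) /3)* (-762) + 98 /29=-51072 /145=-352.22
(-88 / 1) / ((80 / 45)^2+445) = -0.20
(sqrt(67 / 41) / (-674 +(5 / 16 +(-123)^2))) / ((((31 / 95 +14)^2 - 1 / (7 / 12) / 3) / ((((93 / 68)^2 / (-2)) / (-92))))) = 12142235 * sqrt(2747) / 144889841893014696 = 0.00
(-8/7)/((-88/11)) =1/7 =0.14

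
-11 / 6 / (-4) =11 / 24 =0.46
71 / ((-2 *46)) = -71 / 92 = -0.77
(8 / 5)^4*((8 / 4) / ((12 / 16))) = 32768 / 1875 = 17.48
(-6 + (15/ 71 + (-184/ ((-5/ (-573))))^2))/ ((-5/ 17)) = -13416899120493/ 8875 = -1511763281.18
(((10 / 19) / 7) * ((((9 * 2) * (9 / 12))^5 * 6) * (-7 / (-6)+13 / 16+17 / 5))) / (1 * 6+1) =18524438937 / 119168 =155448.10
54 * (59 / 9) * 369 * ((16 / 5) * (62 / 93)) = 1393344 / 5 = 278668.80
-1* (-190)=190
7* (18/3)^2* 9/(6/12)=4536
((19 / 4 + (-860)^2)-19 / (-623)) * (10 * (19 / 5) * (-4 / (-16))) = 35018807147 / 4984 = 7026245.41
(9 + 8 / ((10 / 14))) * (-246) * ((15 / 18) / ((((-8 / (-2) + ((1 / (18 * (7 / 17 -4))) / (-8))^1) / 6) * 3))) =-72749088 / 35153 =-2069.50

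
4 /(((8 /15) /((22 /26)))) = 165 /26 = 6.35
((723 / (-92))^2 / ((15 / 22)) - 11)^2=2835562991569 / 447745600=6332.98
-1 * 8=-8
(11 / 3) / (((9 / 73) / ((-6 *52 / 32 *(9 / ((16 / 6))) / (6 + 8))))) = -31317 / 448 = -69.90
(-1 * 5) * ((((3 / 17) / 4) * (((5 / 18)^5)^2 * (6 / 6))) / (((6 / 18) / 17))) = -48828125 / 1586874322944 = -0.00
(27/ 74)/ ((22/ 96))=648/ 407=1.59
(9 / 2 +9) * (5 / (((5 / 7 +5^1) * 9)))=1.31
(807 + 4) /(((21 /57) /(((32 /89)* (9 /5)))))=4437792 /3115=1424.65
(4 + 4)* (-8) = -64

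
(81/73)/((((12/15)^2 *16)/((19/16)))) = 38475/299008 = 0.13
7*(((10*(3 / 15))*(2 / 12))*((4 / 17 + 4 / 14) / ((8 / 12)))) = 31 / 17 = 1.82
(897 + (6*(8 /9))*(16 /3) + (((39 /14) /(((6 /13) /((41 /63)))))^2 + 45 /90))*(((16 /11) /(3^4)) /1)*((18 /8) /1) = 2929268665 /77014476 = 38.04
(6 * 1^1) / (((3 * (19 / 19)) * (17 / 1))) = 2 / 17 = 0.12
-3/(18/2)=-1/3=-0.33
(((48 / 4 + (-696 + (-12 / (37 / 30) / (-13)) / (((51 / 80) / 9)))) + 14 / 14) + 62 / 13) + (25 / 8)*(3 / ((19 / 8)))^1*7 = -7649034 / 11951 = -640.03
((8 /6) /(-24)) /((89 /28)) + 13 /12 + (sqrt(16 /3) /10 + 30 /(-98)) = 2 * sqrt(3) /15 + 119275 /156996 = 0.99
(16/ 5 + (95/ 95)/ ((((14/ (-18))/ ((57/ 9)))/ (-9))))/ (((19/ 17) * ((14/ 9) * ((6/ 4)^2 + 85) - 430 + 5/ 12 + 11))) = -96372/ 398335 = -0.24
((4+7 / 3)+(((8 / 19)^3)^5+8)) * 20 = 13055771356754651867060 / 45543381089624394897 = 286.67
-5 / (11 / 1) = -5 / 11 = -0.45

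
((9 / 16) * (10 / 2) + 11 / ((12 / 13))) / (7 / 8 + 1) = 707 / 90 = 7.86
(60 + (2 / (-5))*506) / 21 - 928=-98152 / 105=-934.78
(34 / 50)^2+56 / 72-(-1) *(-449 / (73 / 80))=-201540752 / 410625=-490.81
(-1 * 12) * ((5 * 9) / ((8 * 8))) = -8.44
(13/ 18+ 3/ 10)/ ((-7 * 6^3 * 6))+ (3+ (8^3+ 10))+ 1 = 107367097/ 204120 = 526.00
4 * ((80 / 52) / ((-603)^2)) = 80 / 4726917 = 0.00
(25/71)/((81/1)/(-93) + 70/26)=10075/52114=0.19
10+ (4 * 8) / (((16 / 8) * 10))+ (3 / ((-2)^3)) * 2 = 217 / 20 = 10.85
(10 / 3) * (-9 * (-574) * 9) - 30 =154950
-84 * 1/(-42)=2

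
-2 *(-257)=514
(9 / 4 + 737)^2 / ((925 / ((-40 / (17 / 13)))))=-113670037 / 6290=-18071.55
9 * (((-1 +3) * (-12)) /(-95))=2.27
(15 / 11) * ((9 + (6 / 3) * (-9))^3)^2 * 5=39858075 / 11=3623461.36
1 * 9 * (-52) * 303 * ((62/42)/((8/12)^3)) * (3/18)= -3296943/28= -117747.96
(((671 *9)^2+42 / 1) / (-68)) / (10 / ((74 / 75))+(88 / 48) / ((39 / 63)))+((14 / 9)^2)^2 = -115075686059227 / 2810509326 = -40944.78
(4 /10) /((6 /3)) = 1 /5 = 0.20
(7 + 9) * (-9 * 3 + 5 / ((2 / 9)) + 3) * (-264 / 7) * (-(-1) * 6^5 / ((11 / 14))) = 8957952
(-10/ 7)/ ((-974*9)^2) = -5/ 268949646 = -0.00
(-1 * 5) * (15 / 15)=-5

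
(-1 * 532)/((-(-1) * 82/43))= -278.98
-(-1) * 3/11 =3/11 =0.27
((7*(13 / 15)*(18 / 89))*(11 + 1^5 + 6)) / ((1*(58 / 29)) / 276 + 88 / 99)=581256 / 23585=24.65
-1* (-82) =82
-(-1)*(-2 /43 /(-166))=1 /3569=0.00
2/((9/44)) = 88/9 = 9.78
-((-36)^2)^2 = -1679616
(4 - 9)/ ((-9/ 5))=25/ 9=2.78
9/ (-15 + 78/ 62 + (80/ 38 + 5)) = -1.36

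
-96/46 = -48/23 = -2.09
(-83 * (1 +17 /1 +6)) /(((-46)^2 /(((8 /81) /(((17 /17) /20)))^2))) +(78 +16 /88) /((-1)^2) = 948208180 /12726153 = 74.51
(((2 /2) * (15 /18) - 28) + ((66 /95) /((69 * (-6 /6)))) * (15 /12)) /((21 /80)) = -2850560 /27531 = -103.54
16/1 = 16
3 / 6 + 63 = 127 / 2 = 63.50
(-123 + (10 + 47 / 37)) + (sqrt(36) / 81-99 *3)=-408247 / 999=-408.66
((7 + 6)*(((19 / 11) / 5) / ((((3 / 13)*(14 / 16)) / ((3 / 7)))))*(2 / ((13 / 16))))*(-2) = -126464 / 2695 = -46.93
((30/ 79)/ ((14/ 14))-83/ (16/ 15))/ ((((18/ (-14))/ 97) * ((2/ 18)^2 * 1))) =598114125/ 1264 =473191.55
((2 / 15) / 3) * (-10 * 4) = -16 / 9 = -1.78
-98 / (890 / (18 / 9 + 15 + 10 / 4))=-1911 / 890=-2.15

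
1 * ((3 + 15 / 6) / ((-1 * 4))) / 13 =-11 / 104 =-0.11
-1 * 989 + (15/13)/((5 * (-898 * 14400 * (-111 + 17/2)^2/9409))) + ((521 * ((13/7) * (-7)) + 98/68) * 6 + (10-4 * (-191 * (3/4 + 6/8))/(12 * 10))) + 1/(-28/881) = -2916519047976795671/70057658580000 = -41630.27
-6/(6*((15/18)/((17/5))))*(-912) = 93024/25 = 3720.96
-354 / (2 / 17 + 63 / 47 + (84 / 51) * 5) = -282846 / 7745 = -36.52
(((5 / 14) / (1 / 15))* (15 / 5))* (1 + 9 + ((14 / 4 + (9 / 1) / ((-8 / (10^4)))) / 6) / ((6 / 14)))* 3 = -11781825 / 56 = -210389.73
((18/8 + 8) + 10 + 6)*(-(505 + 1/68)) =-3605805/272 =-13256.64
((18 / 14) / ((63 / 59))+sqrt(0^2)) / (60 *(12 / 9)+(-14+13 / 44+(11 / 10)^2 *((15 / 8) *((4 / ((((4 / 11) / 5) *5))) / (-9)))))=311520 / 16434551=0.02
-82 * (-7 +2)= 410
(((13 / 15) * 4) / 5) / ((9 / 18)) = 104 / 75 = 1.39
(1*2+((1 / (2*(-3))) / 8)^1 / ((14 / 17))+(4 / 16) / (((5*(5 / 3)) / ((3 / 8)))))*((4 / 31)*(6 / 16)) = 8341 / 86800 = 0.10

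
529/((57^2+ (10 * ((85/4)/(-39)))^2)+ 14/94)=151266492/937577015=0.16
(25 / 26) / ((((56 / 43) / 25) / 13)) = 26875 / 112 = 239.96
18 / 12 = 3 / 2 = 1.50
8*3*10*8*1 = 1920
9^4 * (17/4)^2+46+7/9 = 17071897/144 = 118554.84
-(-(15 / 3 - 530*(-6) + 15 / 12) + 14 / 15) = 191119 / 60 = 3185.32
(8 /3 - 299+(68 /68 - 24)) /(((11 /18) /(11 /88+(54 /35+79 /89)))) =-91512471 /68530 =-1335.36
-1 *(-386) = 386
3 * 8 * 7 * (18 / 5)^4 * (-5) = -17635968 / 125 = -141087.74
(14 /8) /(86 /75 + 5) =525 /1844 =0.28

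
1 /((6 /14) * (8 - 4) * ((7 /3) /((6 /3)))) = 1 /2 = 0.50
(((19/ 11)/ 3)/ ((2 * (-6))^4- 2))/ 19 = 1/ 684222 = 0.00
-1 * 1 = -1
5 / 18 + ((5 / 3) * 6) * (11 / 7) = 2015 / 126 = 15.99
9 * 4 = 36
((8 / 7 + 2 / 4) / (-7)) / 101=-23 / 9898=-0.00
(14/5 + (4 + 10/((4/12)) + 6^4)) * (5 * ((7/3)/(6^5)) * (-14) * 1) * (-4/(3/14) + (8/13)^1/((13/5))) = 190697024/369603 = 515.95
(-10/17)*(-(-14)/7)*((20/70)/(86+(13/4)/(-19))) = -3040/776237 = -0.00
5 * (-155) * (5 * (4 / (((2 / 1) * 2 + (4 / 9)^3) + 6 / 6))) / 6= -1883250 / 3709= -507.75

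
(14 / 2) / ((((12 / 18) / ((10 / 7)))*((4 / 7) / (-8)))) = -210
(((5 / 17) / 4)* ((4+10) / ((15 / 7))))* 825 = 396.32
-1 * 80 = -80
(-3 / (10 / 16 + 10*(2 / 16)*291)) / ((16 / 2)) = -3 / 2915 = -0.00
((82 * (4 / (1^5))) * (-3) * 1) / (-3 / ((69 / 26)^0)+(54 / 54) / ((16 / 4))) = 3936 / 11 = 357.82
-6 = -6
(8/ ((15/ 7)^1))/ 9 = 56/ 135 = 0.41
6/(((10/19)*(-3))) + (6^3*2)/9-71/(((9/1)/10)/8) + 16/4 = -26231/45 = -582.91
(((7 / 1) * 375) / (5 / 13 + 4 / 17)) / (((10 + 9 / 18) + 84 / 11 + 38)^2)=863940 / 642941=1.34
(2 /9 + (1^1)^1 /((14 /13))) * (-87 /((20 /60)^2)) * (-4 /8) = 12615 /28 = 450.54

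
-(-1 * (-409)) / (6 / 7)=-2863 / 6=-477.17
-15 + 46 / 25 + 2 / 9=-2911 / 225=-12.94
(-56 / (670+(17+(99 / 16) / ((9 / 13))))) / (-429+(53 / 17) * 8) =896 / 4499195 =0.00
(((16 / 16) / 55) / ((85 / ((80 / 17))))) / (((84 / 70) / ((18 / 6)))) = 8 / 3179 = 0.00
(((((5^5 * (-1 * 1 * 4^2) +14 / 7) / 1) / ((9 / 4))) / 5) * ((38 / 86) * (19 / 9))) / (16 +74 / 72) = -96262816 / 395385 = -243.47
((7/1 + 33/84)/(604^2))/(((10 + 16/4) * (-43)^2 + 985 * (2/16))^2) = 207/6910085043921703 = 0.00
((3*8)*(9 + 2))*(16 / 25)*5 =4224 / 5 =844.80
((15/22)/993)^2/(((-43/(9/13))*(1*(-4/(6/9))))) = 75/59284771832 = 0.00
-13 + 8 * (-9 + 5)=-45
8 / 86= 4 / 43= 0.09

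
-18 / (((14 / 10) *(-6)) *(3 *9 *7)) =5 / 441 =0.01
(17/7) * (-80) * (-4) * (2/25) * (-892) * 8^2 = -3549242.51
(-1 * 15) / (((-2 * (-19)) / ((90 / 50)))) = -27 / 38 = -0.71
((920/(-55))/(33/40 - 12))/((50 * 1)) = 0.03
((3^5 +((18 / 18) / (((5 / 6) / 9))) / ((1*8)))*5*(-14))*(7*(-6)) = 718389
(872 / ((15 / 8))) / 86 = 5.41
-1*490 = -490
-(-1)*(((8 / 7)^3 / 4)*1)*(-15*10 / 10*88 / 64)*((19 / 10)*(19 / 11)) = -8664 / 343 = -25.26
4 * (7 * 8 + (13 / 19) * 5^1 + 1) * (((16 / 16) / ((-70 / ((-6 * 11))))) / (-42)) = -3608 / 665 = -5.43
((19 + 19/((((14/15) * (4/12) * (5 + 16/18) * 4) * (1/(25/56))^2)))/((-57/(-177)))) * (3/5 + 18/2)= 1692256821/2908640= 581.80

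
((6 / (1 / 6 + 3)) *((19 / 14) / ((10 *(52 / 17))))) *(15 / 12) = 153 / 1456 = 0.11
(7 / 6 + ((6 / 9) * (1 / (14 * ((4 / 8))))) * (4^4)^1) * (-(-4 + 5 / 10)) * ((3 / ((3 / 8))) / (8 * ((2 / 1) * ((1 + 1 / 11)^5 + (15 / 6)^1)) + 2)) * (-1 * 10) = -1728077230 / 16118181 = -107.21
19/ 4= 4.75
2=2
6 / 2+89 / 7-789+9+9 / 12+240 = -14659 / 28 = -523.54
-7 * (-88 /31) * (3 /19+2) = 25256 /589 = 42.88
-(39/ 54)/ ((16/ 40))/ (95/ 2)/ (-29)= 13/ 9918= 0.00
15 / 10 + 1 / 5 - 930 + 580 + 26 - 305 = -6273 / 10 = -627.30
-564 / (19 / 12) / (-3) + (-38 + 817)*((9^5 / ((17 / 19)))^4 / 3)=7816897126469569476351778683 / 1586899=4925894544309101887613.38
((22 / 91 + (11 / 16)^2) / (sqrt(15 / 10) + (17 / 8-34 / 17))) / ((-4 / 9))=149787 / 1106560-149787 * sqrt(6) / 276640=-1.19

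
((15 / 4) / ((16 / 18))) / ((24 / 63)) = 2835 / 256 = 11.07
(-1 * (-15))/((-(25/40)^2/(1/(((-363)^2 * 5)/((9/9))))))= -64/1098075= -0.00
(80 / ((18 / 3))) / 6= 20 / 9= 2.22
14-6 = 8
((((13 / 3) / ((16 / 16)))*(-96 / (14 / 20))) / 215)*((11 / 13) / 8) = -88 / 301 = -0.29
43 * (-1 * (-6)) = 258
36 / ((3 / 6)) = 72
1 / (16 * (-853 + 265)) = -1 / 9408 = -0.00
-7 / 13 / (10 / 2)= -0.11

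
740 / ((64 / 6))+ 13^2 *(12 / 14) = 11997 / 56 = 214.23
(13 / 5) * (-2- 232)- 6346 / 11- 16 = -66072 / 55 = -1201.31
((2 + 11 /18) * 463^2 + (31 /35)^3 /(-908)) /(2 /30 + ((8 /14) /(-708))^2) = 8396037.12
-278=-278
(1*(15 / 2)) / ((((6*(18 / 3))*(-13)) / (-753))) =1255 / 104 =12.07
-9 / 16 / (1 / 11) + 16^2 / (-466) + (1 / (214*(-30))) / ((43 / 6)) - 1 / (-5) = -560619911 / 85762640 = -6.54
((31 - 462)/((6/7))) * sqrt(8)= -3017 * sqrt(2)/3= -1422.23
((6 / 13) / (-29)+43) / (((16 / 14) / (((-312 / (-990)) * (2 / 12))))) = 22687 / 11484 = 1.98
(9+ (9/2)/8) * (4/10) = 3.82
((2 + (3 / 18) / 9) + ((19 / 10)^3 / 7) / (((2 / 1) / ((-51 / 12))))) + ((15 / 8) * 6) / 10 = 1604719 / 1512000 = 1.06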